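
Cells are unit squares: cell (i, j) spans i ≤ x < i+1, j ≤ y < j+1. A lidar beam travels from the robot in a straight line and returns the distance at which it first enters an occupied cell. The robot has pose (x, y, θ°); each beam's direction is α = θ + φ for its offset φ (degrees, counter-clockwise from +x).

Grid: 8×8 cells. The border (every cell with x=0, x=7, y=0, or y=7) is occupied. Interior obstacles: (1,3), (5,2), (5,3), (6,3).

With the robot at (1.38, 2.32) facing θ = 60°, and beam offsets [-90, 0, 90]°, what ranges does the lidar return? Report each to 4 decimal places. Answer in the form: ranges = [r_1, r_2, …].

ranges = [2.6400, 0.7852, 0.4388]

beam 1: φ=-90°, α=330°
  direction (0.8660, -0.5000); cell (1,2); t to first gridline: x 0.7159, y 0.6400 (then +1.1547 / +2.0000)
    (1,1) via y @ 0.6400
    (2,1) via x @ 0.7159
    (3,1) via x @ 1.8706
    (3,0) via y @ 2.6400  # hit
  → r_1 = 2.6400
beam 2: φ=0°, α=60°
  direction (0.5000, 0.8660); cell (1,2); t to first gridline: x 1.2400, y 0.7852 (then +2.0000 / +1.1547)
    (1,3) via y @ 0.7852  # hit
  → r_2 = 0.7852
beam 3: φ=90°, α=150°
  direction (-0.8660, 0.5000); cell (1,2); t to first gridline: x 0.4388, y 1.3600 (then +1.1547 / +2.0000)
    (0,2) via x @ 0.4388  # hit
  → r_3 = 0.4388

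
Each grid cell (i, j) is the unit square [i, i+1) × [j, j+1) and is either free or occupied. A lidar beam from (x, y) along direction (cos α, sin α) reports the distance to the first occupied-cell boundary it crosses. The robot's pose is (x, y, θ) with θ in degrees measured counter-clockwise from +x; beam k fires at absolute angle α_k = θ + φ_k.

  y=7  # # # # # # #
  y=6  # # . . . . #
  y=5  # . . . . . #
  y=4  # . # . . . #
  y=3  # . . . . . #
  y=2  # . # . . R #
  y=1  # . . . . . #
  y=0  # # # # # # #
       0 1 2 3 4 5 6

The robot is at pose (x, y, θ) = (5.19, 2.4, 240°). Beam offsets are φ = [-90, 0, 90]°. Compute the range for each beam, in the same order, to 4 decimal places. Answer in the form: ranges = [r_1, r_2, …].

ranges = [3.2000, 1.6166, 0.9353]

beam 1: φ=-90°, α=150°
  cosα=-0.8660 sinα=0.5000 | (5,2) | tMaxX 0.2194 tMaxY 1.2000 | tΔX 1.1547 tΔY 2.0000
    t=0.2194 [x] (4,2)
    t=1.2000 [y] (4,3)
    t=1.3741 [x] (3,3)
    t=2.5288 [x] (2,3)
    t=3.2000 [y] (2,4) — stop
  → r_1 = 3.2000
beam 2: φ=0°, α=240°
  cosα=-0.5000 sinα=-0.8660 | (5,2) | tMaxX 0.3800 tMaxY 0.4619 | tΔX 2.0000 tΔY 1.1547
    t=0.3800 [x] (4,2)
    t=0.4619 [y] (4,1)
    t=1.6166 [y] (4,0) — stop
  → r_2 = 1.6166
beam 3: φ=90°, α=330°
  cosα=0.8660 sinα=-0.5000 | (5,2) | tMaxX 0.9353 tMaxY 0.8000 | tΔX 1.1547 tΔY 2.0000
    t=0.8000 [y] (5,1)
    t=0.9353 [x] (6,1) — stop
  → r_3 = 0.9353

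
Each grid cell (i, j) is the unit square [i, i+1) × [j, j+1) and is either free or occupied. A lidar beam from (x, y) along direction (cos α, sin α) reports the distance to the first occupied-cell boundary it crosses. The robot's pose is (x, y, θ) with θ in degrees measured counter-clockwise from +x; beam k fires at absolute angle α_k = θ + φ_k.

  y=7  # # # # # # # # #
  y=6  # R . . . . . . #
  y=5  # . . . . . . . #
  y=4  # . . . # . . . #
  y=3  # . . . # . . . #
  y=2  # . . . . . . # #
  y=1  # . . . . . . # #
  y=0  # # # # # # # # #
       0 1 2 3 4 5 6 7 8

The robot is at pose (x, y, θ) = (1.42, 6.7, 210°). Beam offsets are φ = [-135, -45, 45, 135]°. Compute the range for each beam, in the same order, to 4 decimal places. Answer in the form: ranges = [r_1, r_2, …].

ranges = [0.3106, 0.4348, 1.6228, 6.8121]

beam 1: φ=-135°, α=75°
  cosα=0.2588 sinα=0.9659 | (1,6) | tMaxX 2.2409 tMaxY 0.3106 | tΔX 3.8637 tΔY 1.0353
    t=0.3106 [y] (1,7) — stop
  → r_1 = 0.3106
beam 2: φ=-45°, α=165°
  cosα=-0.9659 sinα=0.2588 | (1,6) | tMaxX 0.4348 tMaxY 1.1591 | tΔX 1.0353 tΔY 3.8637
    t=0.4348 [x] (0,6) — stop
  → r_2 = 0.4348
beam 3: φ=45°, α=255°
  cosα=-0.2588 sinα=-0.9659 | (1,6) | tMaxX 1.6228 tMaxY 0.7247 | tΔX 3.8637 tΔY 1.0353
    t=0.7247 [y] (1,5)
    t=1.6228 [x] (0,5) — stop
  → r_3 = 1.6228
beam 4: φ=135°, α=345°
  cosα=0.9659 sinα=-0.2588 | (1,6) | tMaxX 0.6005 tMaxY 2.7046 | tΔX 1.0353 tΔY 3.8637
    t=0.6005 [x] (2,6)
    t=1.6357 [x] (3,6)
    t=2.6710 [x] (4,6)
    t=2.7046 [y] (4,5)
    t=3.7063 [x] (5,5)
    t=4.7416 [x] (6,5)
    t=5.7768 [x] (7,5)
    t=6.5683 [y] (7,4)
    t=6.8121 [x] (8,4) — stop
  → r_4 = 6.8121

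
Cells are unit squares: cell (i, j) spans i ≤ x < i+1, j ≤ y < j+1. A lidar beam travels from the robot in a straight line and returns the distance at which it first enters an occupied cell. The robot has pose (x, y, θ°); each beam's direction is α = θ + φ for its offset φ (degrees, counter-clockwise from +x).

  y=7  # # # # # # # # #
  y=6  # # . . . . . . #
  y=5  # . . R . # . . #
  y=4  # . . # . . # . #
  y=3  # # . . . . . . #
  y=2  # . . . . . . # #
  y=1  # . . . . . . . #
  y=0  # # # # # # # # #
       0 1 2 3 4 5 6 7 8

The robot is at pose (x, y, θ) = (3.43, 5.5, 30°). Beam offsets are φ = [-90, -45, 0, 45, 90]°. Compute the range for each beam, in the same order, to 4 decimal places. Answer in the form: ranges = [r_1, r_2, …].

ranges = [0.5774, 1.6254, 3.0000, 1.5529, 1.7321]

beam 1: φ=-90°, α=300°
  direction (0.5000, -0.8660); cell (3,5); t to first gridline: x 1.1400, y 0.5774 (then +2.0000 / +1.1547)
    (3,4) via y @ 0.5774  # hit
  → r_1 = 0.5774
beam 2: φ=-45°, α=345°
  direction (0.9659, -0.2588); cell (3,5); t to first gridline: x 0.5901, y 1.9319 (then +1.0353 / +3.8637)
    (4,5) via x @ 0.5901
    (5,5) via x @ 1.6254  # hit
  → r_2 = 1.6254
beam 3: φ=0°, α=30°
  direction (0.8660, 0.5000); cell (3,5); t to first gridline: x 0.6582, y 1.0000 (then +1.1547 / +2.0000)
    (4,5) via x @ 0.6582
    (4,6) via y @ 1.0000
    (5,6) via x @ 1.8129
    (6,6) via x @ 2.9676
    (6,7) via y @ 3.0000  # hit
  → r_3 = 3.0000
beam 4: φ=45°, α=75°
  direction (0.2588, 0.9659); cell (3,5); t to first gridline: x 2.2023, y 0.5176 (then +3.8637 / +1.0353)
    (3,6) via y @ 0.5176
    (3,7) via y @ 1.5529  # hit
  → r_4 = 1.5529
beam 5: φ=90°, α=120°
  direction (-0.5000, 0.8660); cell (3,5); t to first gridline: x 0.8600, y 0.5774 (then +2.0000 / +1.1547)
    (3,6) via y @ 0.5774
    (2,6) via x @ 0.8600
    (2,7) via y @ 1.7321  # hit
  → r_5 = 1.7321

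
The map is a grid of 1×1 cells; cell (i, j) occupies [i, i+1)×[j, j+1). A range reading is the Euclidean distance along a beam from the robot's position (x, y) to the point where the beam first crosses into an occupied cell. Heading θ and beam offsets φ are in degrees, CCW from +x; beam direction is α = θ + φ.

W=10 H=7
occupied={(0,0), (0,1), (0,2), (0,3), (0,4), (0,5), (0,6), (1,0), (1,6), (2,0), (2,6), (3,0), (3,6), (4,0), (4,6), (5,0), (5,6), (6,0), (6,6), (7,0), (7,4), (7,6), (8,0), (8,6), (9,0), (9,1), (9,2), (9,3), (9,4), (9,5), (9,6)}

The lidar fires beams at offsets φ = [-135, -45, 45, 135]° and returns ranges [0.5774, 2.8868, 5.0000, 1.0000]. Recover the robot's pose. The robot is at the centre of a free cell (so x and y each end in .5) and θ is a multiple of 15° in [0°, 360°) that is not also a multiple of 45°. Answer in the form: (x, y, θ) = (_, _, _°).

The pose lattice has 39·16 = 624 candidates. Test each by forward raycasting.
  (4.5, 5.5, 120°): beam 1 = 2.5882 ≠ 0.5774 ✗
  (1.5, 5.5, 345°): beam 2 = 5.1962 ≠ 2.8868 ✗
  (2.5, 5.5, 120°): beam 1 = 4.6587 ≠ 0.5774 ✗
  (8.5, 4.5, 30°): beam 1 = 3.6235 ≠ 0.5774 ✗
  …
  (1.5, 3.5, 345°): r_1=0.5774, r_2=2.8868, r_3=5.0000, r_4=1.0000 — all match ✓
Unique over the lattice → pose = (1.5, 3.5, 345°).

(x, y, θ) = (1.5, 3.5, 345°)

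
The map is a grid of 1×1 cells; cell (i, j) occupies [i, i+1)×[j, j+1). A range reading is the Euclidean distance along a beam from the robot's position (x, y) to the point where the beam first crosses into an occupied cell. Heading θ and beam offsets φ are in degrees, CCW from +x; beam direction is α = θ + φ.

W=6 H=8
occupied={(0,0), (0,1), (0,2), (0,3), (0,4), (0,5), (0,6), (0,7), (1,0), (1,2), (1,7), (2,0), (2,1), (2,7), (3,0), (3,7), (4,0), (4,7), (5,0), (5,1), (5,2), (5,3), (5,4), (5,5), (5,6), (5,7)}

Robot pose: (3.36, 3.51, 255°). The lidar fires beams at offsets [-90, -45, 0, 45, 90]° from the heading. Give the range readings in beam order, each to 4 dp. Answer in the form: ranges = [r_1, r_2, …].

beam 1: φ=-90°, α=165°
  dir = (cos 165°, sin 165°) = (-0.9659, 0.2588); from cell (3,3)
  next x-line at t=0.3727, next y-line at t=1.8932; Δt_x=1.0353, Δt_y=3.8637
    x: enter (2,3) at t=0.3727
    x: enter (1,3) at t=1.4080
    y: enter (1,4) at t=1.8932
    x: enter (0,4) at t=2.4433 ← occupied
  → r_1 = 2.4433
beam 2: φ=-45°, α=210°
  dir = (cos 210°, sin 210°) = (-0.8660, -0.5000); from cell (3,3)
  next x-line at t=0.4157, next y-line at t=1.0200; Δt_x=1.1547, Δt_y=2.0000
    x: enter (2,3) at t=0.4157
    y: enter (2,2) at t=1.0200
    x: enter (1,2) at t=1.5704 ← occupied
  → r_2 = 1.5704
beam 3: φ=0°, α=255°
  dir = (cos 255°, sin 255°) = (-0.2588, -0.9659); from cell (3,3)
  next x-line at t=1.3909, next y-line at t=0.5280; Δt_x=3.8637, Δt_y=1.0353
    y: enter (3,2) at t=0.5280
    x: enter (2,2) at t=1.3909
    y: enter (2,1) at t=1.5633 ← occupied
  → r_3 = 1.5633
beam 4: φ=45°, α=300°
  dir = (cos 300°, sin 300°) = (0.5000, -0.8660); from cell (3,3)
  next x-line at t=1.2800, next y-line at t=0.5889; Δt_x=2.0000, Δt_y=1.1547
    y: enter (3,2) at t=0.5889
    x: enter (4,2) at t=1.2800
    y: enter (4,1) at t=1.7436
    y: enter (4,0) at t=2.8983 ← occupied
  → r_4 = 2.8983
beam 5: φ=90°, α=345°
  dir = (cos 345°, sin 345°) = (0.9659, -0.2588); from cell (3,3)
  next x-line at t=0.6626, next y-line at t=1.9705; Δt_x=1.0353, Δt_y=3.8637
    x: enter (4,3) at t=0.6626
    x: enter (5,3) at t=1.6979 ← occupied
  → r_5 = 1.6979

ranges = [2.4433, 1.5704, 1.5633, 2.8983, 1.6979]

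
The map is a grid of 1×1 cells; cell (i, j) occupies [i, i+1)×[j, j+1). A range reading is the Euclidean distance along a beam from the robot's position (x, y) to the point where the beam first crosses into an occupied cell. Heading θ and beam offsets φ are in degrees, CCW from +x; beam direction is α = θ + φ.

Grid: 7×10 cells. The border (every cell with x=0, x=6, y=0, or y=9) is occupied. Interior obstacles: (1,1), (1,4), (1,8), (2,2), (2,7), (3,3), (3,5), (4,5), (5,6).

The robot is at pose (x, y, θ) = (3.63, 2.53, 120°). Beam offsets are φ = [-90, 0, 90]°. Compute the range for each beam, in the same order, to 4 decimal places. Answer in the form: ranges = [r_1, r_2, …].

beam 1: φ=-90°, α=30°
  cosα=0.8660 sinα=0.5000 | (3,2) | tMaxX 0.4272 tMaxY 0.9400 | tΔX 1.1547 tΔY 2.0000
    t=0.4272 [x] (4,2)
    t=0.9400 [y] (4,3)
    t=1.5819 [x] (5,3)
    t=2.7366 [x] (6,3) — stop
  → r_1 = 2.7366
beam 2: φ=0°, α=120°
  cosα=-0.5000 sinα=0.8660 | (3,2) | tMaxX 1.2600 tMaxY 0.5427 | tΔX 2.0000 tΔY 1.1547
    t=0.5427 [y] (3,3) — stop
  → r_2 = 0.5427
beam 3: φ=90°, α=210°
  cosα=-0.8660 sinα=-0.5000 | (3,2) | tMaxX 0.7275 tMaxY 1.0600 | tΔX 1.1547 tΔY 2.0000
    t=0.7275 [x] (2,2) — stop
  → r_3 = 0.7275

ranges = [2.7366, 0.5427, 0.7275]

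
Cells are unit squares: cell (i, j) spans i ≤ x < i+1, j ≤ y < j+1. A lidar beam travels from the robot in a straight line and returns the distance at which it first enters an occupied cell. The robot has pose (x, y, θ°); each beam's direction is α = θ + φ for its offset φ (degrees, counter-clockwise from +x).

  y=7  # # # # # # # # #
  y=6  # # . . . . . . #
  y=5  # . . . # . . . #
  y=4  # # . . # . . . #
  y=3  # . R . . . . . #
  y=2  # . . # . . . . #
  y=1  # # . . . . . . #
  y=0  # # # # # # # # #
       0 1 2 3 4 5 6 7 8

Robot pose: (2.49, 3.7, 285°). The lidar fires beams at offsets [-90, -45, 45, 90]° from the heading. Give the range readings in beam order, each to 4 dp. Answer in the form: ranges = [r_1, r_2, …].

beam 1: φ=-90°, α=195°
  dir = (cos 195°, sin 195°) = (-0.9659, -0.2588); from cell (2,3)
  next x-line at t=0.5073, next y-line at t=2.7046; Δt_x=1.0353, Δt_y=3.8637
    x: enter (1,3) at t=0.5073
    x: enter (0,3) at t=1.5426 ← occupied
  → r_1 = 1.5426
beam 2: φ=-45°, α=240°
  dir = (cos 240°, sin 240°) = (-0.5000, -0.8660); from cell (2,3)
  next x-line at t=0.9800, next y-line at t=0.8083; Δt_x=2.0000, Δt_y=1.1547
    y: enter (2,2) at t=0.8083
    x: enter (1,2) at t=0.9800
    y: enter (1,1) at t=1.9630 ← occupied
  → r_2 = 1.9630
beam 3: φ=45°, α=330°
  dir = (cos 330°, sin 330°) = (0.8660, -0.5000); from cell (2,3)
  next x-line at t=0.5889, next y-line at t=1.4000; Δt_x=1.1547, Δt_y=2.0000
    x: enter (3,3) at t=0.5889
    y: enter (3,2) at t=1.4000 ← occupied
  → r_3 = 1.4000
beam 4: φ=90°, α=15°
  dir = (cos 15°, sin 15°) = (0.9659, 0.2588); from cell (2,3)
  next x-line at t=0.5280, next y-line at t=1.1591; Δt_x=1.0353, Δt_y=3.8637
    x: enter (3,3) at t=0.5280
    y: enter (3,4) at t=1.1591
    x: enter (4,4) at t=1.5633 ← occupied
  → r_4 = 1.5633

ranges = [1.5426, 1.9630, 1.4000, 1.5633]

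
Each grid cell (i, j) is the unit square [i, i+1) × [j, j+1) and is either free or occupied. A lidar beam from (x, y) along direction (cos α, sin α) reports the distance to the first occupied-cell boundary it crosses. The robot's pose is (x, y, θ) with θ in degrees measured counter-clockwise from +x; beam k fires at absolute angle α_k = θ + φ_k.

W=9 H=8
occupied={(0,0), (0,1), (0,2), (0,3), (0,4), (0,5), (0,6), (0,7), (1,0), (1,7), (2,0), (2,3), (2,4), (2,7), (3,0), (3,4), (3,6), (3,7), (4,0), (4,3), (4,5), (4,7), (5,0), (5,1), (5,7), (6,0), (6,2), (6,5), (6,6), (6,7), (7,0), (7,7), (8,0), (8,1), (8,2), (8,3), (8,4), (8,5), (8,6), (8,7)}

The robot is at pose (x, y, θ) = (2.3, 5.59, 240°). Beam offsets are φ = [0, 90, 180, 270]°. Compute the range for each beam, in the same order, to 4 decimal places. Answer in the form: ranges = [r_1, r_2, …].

ranges = [2.6000, 1.1800, 1.4000, 1.5011]

beam 1: φ=0°, α=240°
  cosα=-0.5000 sinα=-0.8660 | (2,5) | tMaxX 0.6000 tMaxY 0.6813 | tΔX 2.0000 tΔY 1.1547
    t=0.6000 [x] (1,5)
    t=0.6813 [y] (1,4)
    t=1.8360 [y] (1,3)
    t=2.6000 [x] (0,3) — stop
  → r_1 = 2.6000
beam 2: φ=90°, α=330°
  cosα=0.8660 sinα=-0.5000 | (2,5) | tMaxX 0.8083 tMaxY 1.1800 | tΔX 1.1547 tΔY 2.0000
    t=0.8083 [x] (3,5)
    t=1.1800 [y] (3,4) — stop
  → r_2 = 1.1800
beam 3: φ=180°, α=60°
  cosα=0.5000 sinα=0.8660 | (2,5) | tMaxX 1.4000 tMaxY 0.4734 | tΔX 2.0000 tΔY 1.1547
    t=0.4734 [y] (2,6)
    t=1.4000 [x] (3,6) — stop
  → r_3 = 1.4000
beam 4: φ=270°, α=150°
  cosα=-0.8660 sinα=0.5000 | (2,5) | tMaxX 0.3464 tMaxY 0.8200 | tΔX 1.1547 tΔY 2.0000
    t=0.3464 [x] (1,5)
    t=0.8200 [y] (1,6)
    t=1.5011 [x] (0,6) — stop
  → r_4 = 1.5011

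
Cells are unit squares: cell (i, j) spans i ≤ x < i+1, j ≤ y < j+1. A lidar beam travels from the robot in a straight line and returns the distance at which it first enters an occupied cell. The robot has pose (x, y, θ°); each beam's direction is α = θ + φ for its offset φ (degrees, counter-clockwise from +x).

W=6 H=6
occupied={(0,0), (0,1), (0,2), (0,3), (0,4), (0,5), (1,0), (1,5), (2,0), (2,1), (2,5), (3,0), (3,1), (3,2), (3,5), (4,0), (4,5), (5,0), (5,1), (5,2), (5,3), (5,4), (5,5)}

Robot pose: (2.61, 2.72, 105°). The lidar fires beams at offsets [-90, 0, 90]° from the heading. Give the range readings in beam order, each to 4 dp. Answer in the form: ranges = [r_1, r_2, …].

ranges = [0.4038, 2.3604, 1.6668]

beam 1: φ=-90°, α=15°
  direction (0.9659, 0.2588); cell (2,2); t to first gridline: x 0.4038, y 1.0818 (then +1.0353 / +3.8637)
    (3,2) via x @ 0.4038  # hit
  → r_1 = 0.4038
beam 2: φ=0°, α=105°
  direction (-0.2588, 0.9659); cell (2,2); t to first gridline: x 2.3569, y 0.2899 (then +3.8637 / +1.0353)
    (2,3) via y @ 0.2899
    (2,4) via y @ 1.3252
    (1,4) via x @ 2.3569
    (1,5) via y @ 2.3604  # hit
  → r_2 = 2.3604
beam 3: φ=90°, α=195°
  direction (-0.9659, -0.2588); cell (2,2); t to first gridline: x 0.6315, y 2.7819 (then +1.0353 / +3.8637)
    (1,2) via x @ 0.6315
    (0,2) via x @ 1.6668  # hit
  → r_3 = 1.6668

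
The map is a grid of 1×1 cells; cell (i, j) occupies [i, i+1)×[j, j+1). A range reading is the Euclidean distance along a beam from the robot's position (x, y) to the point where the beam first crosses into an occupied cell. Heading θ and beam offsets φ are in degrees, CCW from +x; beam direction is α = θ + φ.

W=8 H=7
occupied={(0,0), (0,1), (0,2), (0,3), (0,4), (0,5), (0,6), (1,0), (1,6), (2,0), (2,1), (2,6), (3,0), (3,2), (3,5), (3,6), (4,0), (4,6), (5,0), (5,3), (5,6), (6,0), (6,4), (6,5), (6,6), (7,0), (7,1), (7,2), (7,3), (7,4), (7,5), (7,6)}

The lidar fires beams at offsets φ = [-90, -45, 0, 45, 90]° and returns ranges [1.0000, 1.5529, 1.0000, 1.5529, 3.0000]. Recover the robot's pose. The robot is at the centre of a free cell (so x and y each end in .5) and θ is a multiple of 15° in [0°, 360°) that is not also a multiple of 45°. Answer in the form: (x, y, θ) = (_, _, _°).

The pose lattice has 24·16 = 384 candidates. Test each by forward raycasting.
  (1.5, 2.5, 15°): beam 1 = 1.5529 ≠ 1.0000 ✗
  (3.5, 3.5, 345°): beam 1 = 0.5176 ≠ 1.0000 ✗
  (5.5, 5.5, 210°): beam 1 = 0.5774 ≠ 1.0000 ✗
  (4.5, 3.5, 300°): beam 2 = 2.5882 ≠ 1.5529 ✗
  …
  (1.5, 2.5, 330°): r_1=1.0000, r_2=1.5529, r_3=1.0000, r_4=1.5529, r_5=3.0000 — all match ✓
Only this pose fits every beam.

(x, y, θ) = (1.5, 2.5, 330°)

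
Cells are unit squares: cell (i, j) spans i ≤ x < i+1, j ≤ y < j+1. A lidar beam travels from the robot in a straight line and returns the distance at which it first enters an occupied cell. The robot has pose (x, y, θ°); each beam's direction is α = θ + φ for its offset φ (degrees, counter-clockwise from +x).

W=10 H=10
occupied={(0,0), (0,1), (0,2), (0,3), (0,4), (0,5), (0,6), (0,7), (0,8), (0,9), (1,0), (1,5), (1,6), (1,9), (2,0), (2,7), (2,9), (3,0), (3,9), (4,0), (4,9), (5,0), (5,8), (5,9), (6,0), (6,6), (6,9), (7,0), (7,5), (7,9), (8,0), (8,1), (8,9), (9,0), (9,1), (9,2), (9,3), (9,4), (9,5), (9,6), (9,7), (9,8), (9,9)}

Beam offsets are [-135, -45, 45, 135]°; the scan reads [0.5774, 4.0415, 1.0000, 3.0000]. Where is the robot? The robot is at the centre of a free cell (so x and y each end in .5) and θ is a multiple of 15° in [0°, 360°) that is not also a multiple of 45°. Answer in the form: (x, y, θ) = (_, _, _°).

(x, y, θ) = (5.5, 7.5, 255°)

The pose lattice has 57·16 = 912 candidates. Test each by forward raycasting.
  (2.5, 5.5, 60°): beam 1 = 4.6587 ≠ 0.5774 ✗
  (3.5, 5.5, 75°): beam 1 = 5.1962 ≠ 0.5774 ✗
  (2.5, 8.5, 285°): beam 1 = 1.0000 ≠ 0.5774 ✗
  (7.5, 2.5, 330°): beam 1 = 5.7956 ≠ 0.5774 ✗
  …
  (5.5, 7.5, 255°): r_1=0.5774, r_2=4.0415, r_3=1.0000, r_4=3.0000 — all match ✓
Only this pose fits every beam.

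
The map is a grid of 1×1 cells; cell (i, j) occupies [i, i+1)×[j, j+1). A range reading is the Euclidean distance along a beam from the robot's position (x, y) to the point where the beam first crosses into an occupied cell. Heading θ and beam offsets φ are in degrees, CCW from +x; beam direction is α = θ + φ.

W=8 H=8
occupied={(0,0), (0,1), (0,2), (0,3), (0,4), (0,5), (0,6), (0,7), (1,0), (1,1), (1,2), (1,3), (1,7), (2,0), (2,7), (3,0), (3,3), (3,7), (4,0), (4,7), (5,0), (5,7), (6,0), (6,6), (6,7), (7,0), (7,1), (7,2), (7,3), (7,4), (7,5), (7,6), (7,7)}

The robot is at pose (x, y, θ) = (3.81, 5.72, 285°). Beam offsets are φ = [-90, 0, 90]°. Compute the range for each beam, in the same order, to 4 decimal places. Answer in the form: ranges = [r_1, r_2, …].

beam 1: φ=-90°, α=195°
  direction (-0.9659, -0.2588); cell (3,5); t to first gridline: x 0.8386, y 2.7819 (then +1.0353 / +3.8637)
    (2,5) via x @ 0.8386
    (1,5) via x @ 1.8738
    (1,4) via y @ 2.7819
    (0,4) via x @ 2.9091  # hit
  → r_1 = 2.9091
beam 2: φ=0°, α=285°
  direction (0.2588, -0.9659); cell (3,5); t to first gridline: x 0.7341, y 0.7454 (then +3.8637 / +1.0353)
    (4,5) via x @ 0.7341
    (4,4) via y @ 0.7454
    (4,3) via y @ 1.7807
    (4,2) via y @ 2.8160
    (4,1) via y @ 3.8512
    (5,1) via x @ 4.5978
    (5,0) via y @ 4.8865  # hit
  → r_2 = 4.8865
beam 3: φ=90°, α=15°
  direction (0.9659, 0.2588); cell (3,5); t to first gridline: x 0.1967, y 1.0818 (then +1.0353 / +3.8637)
    (4,5) via x @ 0.1967
    (4,6) via y @ 1.0818
    (5,6) via x @ 1.2320
    (6,6) via x @ 2.2673  # hit
  → r_3 = 2.2673

ranges = [2.9091, 4.8865, 2.2673]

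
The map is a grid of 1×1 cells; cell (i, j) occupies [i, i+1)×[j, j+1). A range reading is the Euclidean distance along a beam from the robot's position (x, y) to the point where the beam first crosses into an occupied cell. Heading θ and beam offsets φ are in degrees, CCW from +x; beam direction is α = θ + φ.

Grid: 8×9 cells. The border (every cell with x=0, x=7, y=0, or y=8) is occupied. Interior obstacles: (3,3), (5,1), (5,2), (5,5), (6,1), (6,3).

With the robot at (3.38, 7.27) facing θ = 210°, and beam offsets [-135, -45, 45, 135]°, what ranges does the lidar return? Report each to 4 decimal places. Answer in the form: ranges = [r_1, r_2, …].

beam 1: φ=-135°, α=75°
  dir = (cos 75°, sin 75°) = (0.2588, 0.9659); from cell (3,7)
  next x-line at t=2.3955, next y-line at t=0.7558; Δt_x=3.8637, Δt_y=1.0353
    y: enter (3,8) at t=0.7558 ← occupied
  → r_1 = 0.7558
beam 2: φ=-45°, α=165°
  dir = (cos 165°, sin 165°) = (-0.9659, 0.2588); from cell (3,7)
  next x-line at t=0.3934, next y-line at t=2.8205; Δt_x=1.0353, Δt_y=3.8637
    x: enter (2,7) at t=0.3934
    x: enter (1,7) at t=1.4287
    x: enter (0,7) at t=2.4640 ← occupied
  → r_2 = 2.4640
beam 3: φ=45°, α=255°
  dir = (cos 255°, sin 255°) = (-0.2588, -0.9659); from cell (3,7)
  next x-line at t=1.4682, next y-line at t=0.2795; Δt_x=3.8637, Δt_y=1.0353
    y: enter (3,6) at t=0.2795
    y: enter (3,5) at t=1.3148
    x: enter (2,5) at t=1.4682
    y: enter (2,4) at t=2.3501
    y: enter (2,3) at t=3.3854
    y: enter (2,2) at t=4.4206
    x: enter (1,2) at t=5.3319
    y: enter (1,1) at t=5.4559
    y: enter (1,0) at t=6.4912 ← occupied
  → r_3 = 6.4912
beam 4: φ=135°, α=345°
  dir = (cos 345°, sin 345°) = (0.9659, -0.2588); from cell (3,7)
  next x-line at t=0.6419, next y-line at t=1.0432; Δt_x=1.0353, Δt_y=3.8637
    x: enter (4,7) at t=0.6419
    y: enter (4,6) at t=1.0432
    x: enter (5,6) at t=1.6771
    x: enter (6,6) at t=2.7124
    x: enter (7,6) at t=3.7477 ← occupied
  → r_4 = 3.7477

ranges = [0.7558, 2.4640, 6.4912, 3.7477]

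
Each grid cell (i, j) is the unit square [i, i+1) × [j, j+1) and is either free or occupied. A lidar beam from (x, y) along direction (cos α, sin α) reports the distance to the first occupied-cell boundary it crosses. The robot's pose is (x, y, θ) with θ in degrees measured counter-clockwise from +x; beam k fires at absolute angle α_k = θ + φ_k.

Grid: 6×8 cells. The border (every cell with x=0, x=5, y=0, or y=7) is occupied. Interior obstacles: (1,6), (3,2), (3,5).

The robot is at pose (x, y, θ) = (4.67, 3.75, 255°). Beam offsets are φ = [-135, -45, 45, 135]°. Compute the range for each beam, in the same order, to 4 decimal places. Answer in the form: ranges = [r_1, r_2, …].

ranges = [1.4434, 1.5000, 0.6600, 0.3811]

beam 1: φ=-135°, α=120°
  direction (-0.5000, 0.8660); cell (4,3); t to first gridline: x 1.3400, y 0.2887 (then +2.0000 / +1.1547)
    (4,4) via y @ 0.2887
    (3,4) via x @ 1.3400
    (3,5) via y @ 1.4434  # hit
  → r_1 = 1.4434
beam 2: φ=-45°, α=210°
  direction (-0.8660, -0.5000); cell (4,3); t to first gridline: x 0.7736, y 1.5000 (then +1.1547 / +2.0000)
    (3,3) via x @ 0.7736
    (3,2) via y @ 1.5000  # hit
  → r_2 = 1.5000
beam 3: φ=45°, α=300°
  direction (0.5000, -0.8660); cell (4,3); t to first gridline: x 0.6600, y 0.8660 (then +2.0000 / +1.1547)
    (5,3) via x @ 0.6600  # hit
  → r_3 = 0.6600
beam 4: φ=135°, α=30°
  direction (0.8660, 0.5000); cell (4,3); t to first gridline: x 0.3811, y 0.5000 (then +1.1547 / +2.0000)
    (5,3) via x @ 0.3811  # hit
  → r_4 = 0.3811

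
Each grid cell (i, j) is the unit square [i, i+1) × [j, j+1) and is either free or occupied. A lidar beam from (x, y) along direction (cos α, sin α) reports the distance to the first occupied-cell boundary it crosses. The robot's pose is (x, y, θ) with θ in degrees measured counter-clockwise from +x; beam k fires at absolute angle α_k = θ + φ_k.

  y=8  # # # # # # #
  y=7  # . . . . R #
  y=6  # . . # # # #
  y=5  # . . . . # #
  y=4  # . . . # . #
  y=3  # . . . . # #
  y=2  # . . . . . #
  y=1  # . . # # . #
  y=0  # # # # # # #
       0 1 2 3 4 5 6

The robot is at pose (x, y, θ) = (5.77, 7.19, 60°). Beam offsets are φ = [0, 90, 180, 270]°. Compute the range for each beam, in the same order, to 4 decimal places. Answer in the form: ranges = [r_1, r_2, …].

ranges = [0.4600, 1.6200, 0.2194, 0.2656]

beam 1: φ=0°, α=60°
  direction (0.5000, 0.8660); cell (5,7); t to first gridline: x 0.4600, y 0.9353 (then +2.0000 / +1.1547)
    (6,7) via x @ 0.4600  # hit
  → r_1 = 0.4600
beam 2: φ=90°, α=150°
  direction (-0.8660, 0.5000); cell (5,7); t to first gridline: x 0.8891, y 1.6200 (then +1.1547 / +2.0000)
    (4,7) via x @ 0.8891
    (4,8) via y @ 1.6200  # hit
  → r_2 = 1.6200
beam 3: φ=180°, α=240°
  direction (-0.5000, -0.8660); cell (5,7); t to first gridline: x 1.5400, y 0.2194 (then +2.0000 / +1.1547)
    (5,6) via y @ 0.2194  # hit
  → r_3 = 0.2194
beam 4: φ=270°, α=330°
  direction (0.8660, -0.5000); cell (5,7); t to first gridline: x 0.2656, y 0.3800 (then +1.1547 / +2.0000)
    (6,7) via x @ 0.2656  # hit
  → r_4 = 0.2656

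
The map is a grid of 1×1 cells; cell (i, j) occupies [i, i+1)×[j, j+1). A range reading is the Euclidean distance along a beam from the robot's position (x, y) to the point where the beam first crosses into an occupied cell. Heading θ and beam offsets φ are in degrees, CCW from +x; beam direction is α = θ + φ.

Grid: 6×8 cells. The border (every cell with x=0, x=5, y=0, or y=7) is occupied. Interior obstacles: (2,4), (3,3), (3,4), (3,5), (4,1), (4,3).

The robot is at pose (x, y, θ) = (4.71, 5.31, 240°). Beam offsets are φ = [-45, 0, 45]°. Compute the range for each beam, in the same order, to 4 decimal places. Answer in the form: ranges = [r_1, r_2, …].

ranges = [0.7350, 1.4200, 1.1205]

beam 1: φ=-45°, α=195°
  dir = (cos 195°, sin 195°) = (-0.9659, -0.2588); from cell (4,5)
  next x-line at t=0.7350, next y-line at t=1.1977; Δt_x=1.0353, Δt_y=3.8637
    x: enter (3,5) at t=0.7350 ← occupied
  → r_1 = 0.7350
beam 2: φ=0°, α=240°
  dir = (cos 240°, sin 240°) = (-0.5000, -0.8660); from cell (4,5)
  next x-line at t=1.4200, next y-line at t=0.3580; Δt_x=2.0000, Δt_y=1.1547
    y: enter (4,4) at t=0.3580
    x: enter (3,4) at t=1.4200 ← occupied
  → r_2 = 1.4200
beam 3: φ=45°, α=285°
  dir = (cos 285°, sin 285°) = (0.2588, -0.9659); from cell (4,5)
  next x-line at t=1.1205, next y-line at t=0.3209; Δt_x=3.8637, Δt_y=1.0353
    y: enter (4,4) at t=0.3209
    x: enter (5,4) at t=1.1205 ← occupied
  → r_3 = 1.1205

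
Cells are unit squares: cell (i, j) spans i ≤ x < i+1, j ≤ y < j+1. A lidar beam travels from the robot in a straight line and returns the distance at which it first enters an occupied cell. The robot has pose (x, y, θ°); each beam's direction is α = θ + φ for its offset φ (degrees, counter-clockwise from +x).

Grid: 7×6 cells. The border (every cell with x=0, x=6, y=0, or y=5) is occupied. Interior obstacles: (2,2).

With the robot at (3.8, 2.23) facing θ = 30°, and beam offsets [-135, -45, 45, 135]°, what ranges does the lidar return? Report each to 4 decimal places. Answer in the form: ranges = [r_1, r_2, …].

ranges = [1.2734, 2.2776, 2.8677, 0.8282]

beam 1: φ=-135°, α=255°
  d=(-0.2588,-0.9659)  start (3,2)  tX=3.0910 tY=0.2381  stride 1/|dx|=3.8637 1/|dy|=1.0353
    cross y-line → (3,1), t=0.2381
    cross y-line → (3,0), t=1.2734 (wall)
  → r_1 = 1.2734
beam 2: φ=-45°, α=345°
  d=(0.9659,-0.2588)  start (3,2)  tX=0.2071 tY=0.8887  stride 1/|dx|=1.0353 1/|dy|=3.8637
    cross x-line → (4,2), t=0.2071
    cross y-line → (4,1), t=0.8887
    cross x-line → (5,1), t=1.2423
    cross x-line → (6,1), t=2.2776 (wall)
  → r_2 = 2.2776
beam 3: φ=45°, α=75°
  d=(0.2588,0.9659)  start (3,2)  tX=0.7727 tY=0.7972  stride 1/|dx|=3.8637 1/|dy|=1.0353
    cross x-line → (4,2), t=0.7727
    cross y-line → (4,3), t=0.7972
    cross y-line → (4,4), t=1.8324
    cross y-line → (4,5), t=2.8677 (wall)
  → r_3 = 2.8677
beam 4: φ=135°, α=165°
  d=(-0.9659,0.2588)  start (3,2)  tX=0.8282 tY=2.9751  stride 1/|dx|=1.0353 1/|dy|=3.8637
    cross x-line → (2,2), t=0.8282 (wall)
  → r_4 = 0.8282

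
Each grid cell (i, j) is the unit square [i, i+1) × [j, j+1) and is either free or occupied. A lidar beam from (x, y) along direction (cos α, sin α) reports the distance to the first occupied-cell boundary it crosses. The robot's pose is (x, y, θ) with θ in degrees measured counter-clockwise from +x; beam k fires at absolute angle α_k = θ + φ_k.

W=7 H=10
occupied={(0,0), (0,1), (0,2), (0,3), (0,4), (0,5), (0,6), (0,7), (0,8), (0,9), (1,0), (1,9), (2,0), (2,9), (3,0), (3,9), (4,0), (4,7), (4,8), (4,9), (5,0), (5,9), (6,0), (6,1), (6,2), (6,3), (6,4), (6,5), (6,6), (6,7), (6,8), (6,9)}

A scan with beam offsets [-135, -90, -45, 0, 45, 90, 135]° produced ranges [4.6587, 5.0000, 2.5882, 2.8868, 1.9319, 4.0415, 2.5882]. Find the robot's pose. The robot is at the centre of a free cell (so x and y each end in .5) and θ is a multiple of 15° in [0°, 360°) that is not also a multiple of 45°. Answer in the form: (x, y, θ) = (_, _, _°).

(x, y, θ) = (3.5, 5.5, 30°)

The pose lattice has 38·16 = 608 candidates. Test each by forward raycasting.
  (2.5, 4.5, 30°): beam 1 = 3.6235 ≠ 4.6587 ✗
  (2.5, 2.5, 105°): beam 1 = 3.0000 ≠ 4.6587 ✗
  (3.5, 7.5, 255°): beam 1 = 1.7321 ≠ 4.6587 ✗
  (3.5, 4.5, 105°): beam 1 = 2.8868 ≠ 4.6587 ✗
  …
  (3.5, 5.5, 30°): r_1=4.6587, r_2=5.0000, r_3=2.5882, r_4=2.8868, r_5=1.9319, r_6=4.0415, r_7=2.5882 — all match ✓
Only this pose fits every beam.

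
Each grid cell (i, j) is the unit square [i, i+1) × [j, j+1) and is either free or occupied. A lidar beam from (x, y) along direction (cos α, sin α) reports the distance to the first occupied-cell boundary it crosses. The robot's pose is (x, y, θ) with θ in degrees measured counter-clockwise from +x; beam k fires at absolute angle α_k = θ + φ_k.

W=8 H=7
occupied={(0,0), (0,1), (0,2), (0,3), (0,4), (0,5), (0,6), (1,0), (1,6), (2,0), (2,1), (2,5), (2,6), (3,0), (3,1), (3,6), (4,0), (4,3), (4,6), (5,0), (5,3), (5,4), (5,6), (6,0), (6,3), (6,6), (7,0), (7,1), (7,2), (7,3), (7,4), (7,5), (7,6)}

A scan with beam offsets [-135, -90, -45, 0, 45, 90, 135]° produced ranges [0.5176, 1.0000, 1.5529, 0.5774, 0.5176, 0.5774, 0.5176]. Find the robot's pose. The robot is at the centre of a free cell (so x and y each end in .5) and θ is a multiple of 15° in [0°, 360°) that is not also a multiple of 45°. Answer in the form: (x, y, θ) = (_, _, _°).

The pose lattice has 23·16 = 368 candidates. Test each by forward raycasting.
  (5.5, 5.5, 330°): beam 1 = 4.6587 ≠ 0.5176 ✗
  (5.5, 1.5, 15°): beam 1 = 0.5774 ≠ 0.5176 ✗
  (6.5, 1.5, 150°): beam 4 = 6.3509 ≠ 0.5774 ✗
  (3.5, 3.5, 105°): beam 1 = 0.5774 ≠ 0.5176 ✗
  (6.5, 4.5, 15°): beam 1 = 0.5774 ≠ 0.5176 ✗
  …
  (6.5, 4.5, 150°): r_1=0.5176, r_2=1.0000, r_3=1.5529, r_4=0.5774, r_5=0.5176, r_6=0.5774, r_7=0.5176 — all match ✓
Unique over the lattice → pose = (6.5, 4.5, 150°).

(x, y, θ) = (6.5, 4.5, 150°)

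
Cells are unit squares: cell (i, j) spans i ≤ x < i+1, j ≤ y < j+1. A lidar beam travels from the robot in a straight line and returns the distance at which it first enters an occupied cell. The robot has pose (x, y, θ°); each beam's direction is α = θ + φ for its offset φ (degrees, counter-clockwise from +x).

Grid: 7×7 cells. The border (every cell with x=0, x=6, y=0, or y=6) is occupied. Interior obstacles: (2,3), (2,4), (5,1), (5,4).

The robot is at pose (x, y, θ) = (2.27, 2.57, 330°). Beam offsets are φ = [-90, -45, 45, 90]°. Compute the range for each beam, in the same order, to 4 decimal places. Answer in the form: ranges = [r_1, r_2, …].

beam 1: φ=-90°, α=240°
  direction (-0.5000, -0.8660); cell (2,2); t to first gridline: x 0.5400, y 0.6582 (then +2.0000 / +1.1547)
    (1,2) via x @ 0.5400
    (1,1) via y @ 0.6582
    (1,0) via y @ 1.8129  # hit
  → r_1 = 1.8129
beam 2: φ=-45°, α=285°
  direction (0.2588, -0.9659); cell (2,2); t to first gridline: x 2.8205, y 0.5901 (then +3.8637 / +1.0353)
    (2,1) via y @ 0.5901
    (2,0) via y @ 1.6254  # hit
  → r_2 = 1.6254
beam 3: φ=45°, α=15°
  direction (0.9659, 0.2588); cell (2,2); t to first gridline: x 0.7558, y 1.6614 (then +1.0353 / +3.8637)
    (3,2) via x @ 0.7558
    (3,3) via y @ 1.6614
    (4,3) via x @ 1.7910
    (5,3) via x @ 2.8263
    (6,3) via x @ 3.8616  # hit
  → r_3 = 3.8616
beam 4: φ=90°, α=60°
  direction (0.5000, 0.8660); cell (2,2); t to first gridline: x 1.4600, y 0.4965 (then +2.0000 / +1.1547)
    (2,3) via y @ 0.4965  # hit
  → r_4 = 0.4965

ranges = [1.8129, 1.6254, 3.8616, 0.4965]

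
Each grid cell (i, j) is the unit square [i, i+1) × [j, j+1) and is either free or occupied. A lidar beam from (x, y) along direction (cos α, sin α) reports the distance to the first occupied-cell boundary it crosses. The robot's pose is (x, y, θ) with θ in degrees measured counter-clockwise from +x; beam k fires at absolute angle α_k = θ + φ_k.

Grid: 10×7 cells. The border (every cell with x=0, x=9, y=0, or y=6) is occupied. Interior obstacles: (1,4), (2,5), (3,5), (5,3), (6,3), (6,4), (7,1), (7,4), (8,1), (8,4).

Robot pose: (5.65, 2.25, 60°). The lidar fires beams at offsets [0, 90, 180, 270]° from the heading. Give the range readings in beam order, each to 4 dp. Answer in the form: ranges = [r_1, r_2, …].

beam 1: φ=0°, α=60°
  d=(0.5000,0.8660)  start (5,2)  tX=0.7000 tY=0.8660  stride 1/|dx|=2.0000 1/|dy|=1.1547
    cross x-line → (6,2), t=0.7000
    cross y-line → (6,3), t=0.8660 (wall)
  → r_1 = 0.8660
beam 2: φ=90°, α=150°
  d=(-0.8660,0.5000)  start (5,2)  tX=0.7506 tY=1.5000  stride 1/|dx|=1.1547 1/|dy|=2.0000
    cross x-line → (4,2), t=0.7506
    cross y-line → (4,3), t=1.5000
    cross x-line → (3,3), t=1.9053
    cross x-line → (2,3), t=3.0600
    cross y-line → (2,4), t=3.5000
    cross x-line → (1,4), t=4.2147 (wall)
  → r_2 = 4.2147
beam 3: φ=180°, α=240°
  d=(-0.5000,-0.8660)  start (5,2)  tX=1.3000 tY=0.2887  stride 1/|dx|=2.0000 1/|dy|=1.1547
    cross y-line → (5,1), t=0.2887
    cross x-line → (4,1), t=1.3000
    cross y-line → (4,0), t=1.4434 (wall)
  → r_3 = 1.4434
beam 4: φ=270°, α=330°
  d=(0.8660,-0.5000)  start (5,2)  tX=0.4041 tY=0.5000  stride 1/|dx|=1.1547 1/|dy|=2.0000
    cross x-line → (6,2), t=0.4041
    cross y-line → (6,1), t=0.5000
    cross x-line → (7,1), t=1.5588 (wall)
  → r_4 = 1.5588

ranges = [0.8660, 4.2147, 1.4434, 1.5588]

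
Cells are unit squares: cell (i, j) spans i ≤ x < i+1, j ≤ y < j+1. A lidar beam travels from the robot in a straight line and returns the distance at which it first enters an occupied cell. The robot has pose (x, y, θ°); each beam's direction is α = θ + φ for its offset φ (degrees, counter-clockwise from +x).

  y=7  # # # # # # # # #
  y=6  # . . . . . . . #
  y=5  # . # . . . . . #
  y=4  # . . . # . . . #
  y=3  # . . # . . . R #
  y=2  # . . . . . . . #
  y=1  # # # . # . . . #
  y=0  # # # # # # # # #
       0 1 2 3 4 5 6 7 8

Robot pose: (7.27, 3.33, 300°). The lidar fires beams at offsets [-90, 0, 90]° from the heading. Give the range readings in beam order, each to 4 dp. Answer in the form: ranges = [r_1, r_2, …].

ranges = [2.6600, 1.4600, 0.8429]

beam 1: φ=-90°, α=210°
  direction (-0.8660, -0.5000); cell (7,3); t to first gridline: x 0.3118, y 0.6600 (then +1.1547 / +2.0000)
    (6,3) via x @ 0.3118
    (6,2) via y @ 0.6600
    (5,2) via x @ 1.4665
    (4,2) via x @ 2.6212
    (4,1) via y @ 2.6600  # hit
  → r_1 = 2.6600
beam 2: φ=0°, α=300°
  direction (0.5000, -0.8660); cell (7,3); t to first gridline: x 1.4600, y 0.3811 (then +2.0000 / +1.1547)
    (7,2) via y @ 0.3811
    (8,2) via x @ 1.4600  # hit
  → r_2 = 1.4600
beam 3: φ=90°, α=30°
  direction (0.8660, 0.5000); cell (7,3); t to first gridline: x 0.8429, y 1.3400 (then +1.1547 / +2.0000)
    (8,3) via x @ 0.8429  # hit
  → r_3 = 0.8429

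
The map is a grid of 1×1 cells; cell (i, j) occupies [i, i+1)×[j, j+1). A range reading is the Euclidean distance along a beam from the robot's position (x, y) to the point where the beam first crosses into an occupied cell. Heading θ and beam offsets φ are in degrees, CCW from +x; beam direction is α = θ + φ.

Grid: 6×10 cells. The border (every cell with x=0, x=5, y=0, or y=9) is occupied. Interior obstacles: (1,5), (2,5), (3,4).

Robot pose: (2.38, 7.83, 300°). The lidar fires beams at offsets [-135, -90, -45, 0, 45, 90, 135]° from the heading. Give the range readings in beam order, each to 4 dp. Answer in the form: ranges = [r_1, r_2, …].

beam 1: φ=-135°, α=165°
  cosα=-0.9659 sinα=0.2588 | (2,7) | tMaxX 0.3934 tMaxY 0.6568 | tΔX 1.0353 tΔY 3.8637
    t=0.3934 [x] (1,7)
    t=0.6568 [y] (1,8)
    t=1.4287 [x] (0,8) — stop
  → r_1 = 1.4287
beam 2: φ=-90°, α=210°
  cosα=-0.8660 sinα=-0.5000 | (2,7) | tMaxX 0.4388 tMaxY 1.6600 | tΔX 1.1547 tΔY 2.0000
    t=0.4388 [x] (1,7)
    t=1.5935 [x] (0,7) — stop
  → r_2 = 1.5935
beam 3: φ=-45°, α=255°
  cosα=-0.2588 sinα=-0.9659 | (2,7) | tMaxX 1.4682 tMaxY 0.8593 | tΔX 3.8637 tΔY 1.0353
    t=0.8593 [y] (2,6)
    t=1.4682 [x] (1,6)
    t=1.8946 [y] (1,5) — stop
  → r_3 = 1.8946
beam 4: φ=0°, α=300°
  cosα=0.5000 sinα=-0.8660 | (2,7) | tMaxX 1.2400 tMaxY 0.9584 | tΔX 2.0000 tΔY 1.1547
    t=0.9584 [y] (2,6)
    t=1.2400 [x] (3,6)
    t=2.1131 [y] (3,5)
    t=3.2400 [x] (4,5)
    t=3.2678 [y] (4,4)
    t=4.4225 [y] (4,3)
    t=5.2400 [x] (5,3) — stop
  → r_4 = 5.2400
beam 5: φ=45°, α=345°
  cosα=0.9659 sinα=-0.2588 | (2,7) | tMaxX 0.6419 tMaxY 3.2069 | tΔX 1.0353 tΔY 3.8637
    t=0.6419 [x] (3,7)
    t=1.6771 [x] (4,7)
    t=2.7124 [x] (5,7) — stop
  → r_5 = 2.7124
beam 6: φ=90°, α=30°
  cosα=0.8660 sinα=0.5000 | (2,7) | tMaxX 0.7159 tMaxY 0.3400 | tΔX 1.1547 tΔY 2.0000
    t=0.3400 [y] (2,8)
    t=0.7159 [x] (3,8)
    t=1.8706 [x] (4,8)
    t=2.3400 [y] (4,9) — stop
  → r_6 = 2.3400
beam 7: φ=135°, α=75°
  cosα=0.2588 sinα=0.9659 | (2,7) | tMaxX 2.3955 tMaxY 0.1760 | tΔX 3.8637 tΔY 1.0353
    t=0.1760 [y] (2,8)
    t=1.2113 [y] (2,9) — stop
  → r_7 = 1.2113

ranges = [1.4287, 1.5935, 1.8946, 5.2400, 2.7124, 2.3400, 1.2113]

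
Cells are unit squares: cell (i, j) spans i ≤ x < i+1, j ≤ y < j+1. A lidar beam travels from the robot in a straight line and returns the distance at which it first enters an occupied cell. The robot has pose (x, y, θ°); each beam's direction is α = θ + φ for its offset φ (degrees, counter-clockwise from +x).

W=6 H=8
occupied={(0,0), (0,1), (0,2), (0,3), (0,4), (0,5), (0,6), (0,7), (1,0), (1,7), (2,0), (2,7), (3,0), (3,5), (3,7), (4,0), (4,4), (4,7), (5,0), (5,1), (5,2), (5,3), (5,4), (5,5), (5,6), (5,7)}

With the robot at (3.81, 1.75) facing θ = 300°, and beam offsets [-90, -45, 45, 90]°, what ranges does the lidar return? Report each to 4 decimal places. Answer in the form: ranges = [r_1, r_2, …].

ranges = [1.5000, 0.7765, 1.2320, 1.3741]

beam 1: φ=-90°, α=210°
  cosα=-0.8660 sinα=-0.5000 | (3,1) | tMaxX 0.9353 tMaxY 1.5000 | tΔX 1.1547 tΔY 2.0000
    t=0.9353 [x] (2,1)
    t=1.5000 [y] (2,0) — stop
  → r_1 = 1.5000
beam 2: φ=-45°, α=255°
  cosα=-0.2588 sinα=-0.9659 | (3,1) | tMaxX 3.1296 tMaxY 0.7765 | tΔX 3.8637 tΔY 1.0353
    t=0.7765 [y] (3,0) — stop
  → r_2 = 0.7765
beam 3: φ=45°, α=345°
  cosα=0.9659 sinα=-0.2588 | (3,1) | tMaxX 0.1967 tMaxY 2.8978 | tΔX 1.0353 tΔY 3.8637
    t=0.1967 [x] (4,1)
    t=1.2320 [x] (5,1) — stop
  → r_3 = 1.2320
beam 4: φ=90°, α=30°
  cosα=0.8660 sinα=0.5000 | (3,1) | tMaxX 0.2194 tMaxY 0.5000 | tΔX 1.1547 tΔY 2.0000
    t=0.2194 [x] (4,1)
    t=0.5000 [y] (4,2)
    t=1.3741 [x] (5,2) — stop
  → r_4 = 1.3741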